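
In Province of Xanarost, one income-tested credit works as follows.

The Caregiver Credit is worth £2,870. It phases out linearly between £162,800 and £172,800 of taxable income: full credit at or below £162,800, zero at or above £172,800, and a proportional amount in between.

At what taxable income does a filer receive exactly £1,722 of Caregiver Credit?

£166,800

£1,722 is 1,722/2,870 of the full £2,870, so 1,148/2,870 of the £10,000 range has been used: income = £162,800 + £10,000 × 1,148/2,870 = £166,800.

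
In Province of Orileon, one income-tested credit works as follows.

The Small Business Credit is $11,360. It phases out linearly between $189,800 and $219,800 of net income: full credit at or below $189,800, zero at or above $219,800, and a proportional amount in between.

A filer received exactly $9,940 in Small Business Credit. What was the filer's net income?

$193,550

$9,940 is 9,940/11,360 of the full $11,360, so 1,420/11,360 of the $30,000 range has been used: income = $189,800 + $30,000 × 1,420/11,360 = $193,550.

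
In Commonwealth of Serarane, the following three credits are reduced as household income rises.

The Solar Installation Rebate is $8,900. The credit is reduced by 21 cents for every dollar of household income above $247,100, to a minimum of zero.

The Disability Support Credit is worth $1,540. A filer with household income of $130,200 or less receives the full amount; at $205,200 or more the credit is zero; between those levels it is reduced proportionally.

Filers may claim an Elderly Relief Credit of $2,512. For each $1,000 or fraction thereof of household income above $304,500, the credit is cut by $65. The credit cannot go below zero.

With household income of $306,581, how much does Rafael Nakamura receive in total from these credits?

Solar Installation Rebate: 21% of the $59,481 excess over $247,100 is $12,491.01 ≥ base, so the credit is $0.
Disability Support Credit: $306,581 is at or above $205,200, so the credit is $0.
Elderly Relief Credit: income exceeds $304,500 by $2,081, which is 3 full-or-partial $1,000 increments; reduction = 3 × $65 = $195, leaving $2,317.
Total: $0 + $0 + $2,317 = $2,317.

$2,317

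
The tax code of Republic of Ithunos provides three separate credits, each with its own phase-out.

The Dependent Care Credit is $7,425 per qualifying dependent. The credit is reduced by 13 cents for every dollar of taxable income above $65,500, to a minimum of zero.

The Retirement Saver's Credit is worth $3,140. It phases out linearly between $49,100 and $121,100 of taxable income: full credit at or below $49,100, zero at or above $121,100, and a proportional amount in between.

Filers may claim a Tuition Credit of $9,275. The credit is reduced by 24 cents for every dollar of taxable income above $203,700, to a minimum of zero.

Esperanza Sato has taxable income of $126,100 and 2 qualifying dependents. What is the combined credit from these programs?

$16,247

Dependent Care Credit: base = 2 × $7,425 = $14,850. 13% of the $60,600 excess over $65,500 is $7,878; credit = $14,850 − $7,878 = $6,972.
Retirement Saver's Credit: $126,100 is at or above $121,100, so the credit is $0.
Tuition Credit: $126,100 is at or below the $203,700 threshold, so the full $9,275 applies.
Total: $6,972 + $0 + $9,275 = $16,247.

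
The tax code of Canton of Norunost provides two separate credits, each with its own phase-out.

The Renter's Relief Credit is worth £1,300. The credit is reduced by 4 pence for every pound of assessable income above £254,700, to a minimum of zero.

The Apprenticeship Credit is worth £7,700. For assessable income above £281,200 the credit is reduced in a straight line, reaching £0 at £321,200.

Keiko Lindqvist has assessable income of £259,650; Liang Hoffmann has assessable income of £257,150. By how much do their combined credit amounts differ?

£100

Keiko (£259,650): Renter's Relief Credit: 4% of the £4,950 excess over £254,700 is £198; credit = £1,300 − £198 = £1,102. Apprenticeship Credit: £259,650 is at or below the £281,200 threshold, so the full £7,700 applies. total £1,102 + £7,700 = £8,802
Liang (£257,150): Renter's Relief Credit: 4% of the £2,450 excess over £254,700 is £98; credit = £1,300 − £98 = £1,202. Apprenticeship Credit: £257,150 is at or below the £281,200 threshold, so the full £7,700 applies. total £1,202 + £7,700 = £8,902
Difference: |£8,802 − £8,902| = £100.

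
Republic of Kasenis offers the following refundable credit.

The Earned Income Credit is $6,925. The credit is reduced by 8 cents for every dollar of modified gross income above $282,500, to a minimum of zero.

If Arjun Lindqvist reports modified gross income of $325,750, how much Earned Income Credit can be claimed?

Earned Income Credit: 8% of the $43,250 excess over $282,500 is $3,460; credit = $6,925 − $3,460 = $3,465.

$3,465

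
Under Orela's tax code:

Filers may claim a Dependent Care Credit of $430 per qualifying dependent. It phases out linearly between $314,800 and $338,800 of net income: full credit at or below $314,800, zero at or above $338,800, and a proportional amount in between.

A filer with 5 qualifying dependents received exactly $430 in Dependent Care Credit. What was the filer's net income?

Full credit = 5 × $430 = $2,150.
$430 is 430/2,150 of the full $2,150, so 1,720/2,150 of the $24,000 range has been used: income = $314,800 + $24,000 × 1,720/2,150 = $334,000.

$334,000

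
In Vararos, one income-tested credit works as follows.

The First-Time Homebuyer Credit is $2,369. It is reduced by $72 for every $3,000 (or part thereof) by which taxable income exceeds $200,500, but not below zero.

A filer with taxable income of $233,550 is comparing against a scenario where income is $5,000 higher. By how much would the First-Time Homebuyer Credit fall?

At $233,550 — income exceeds $200,500 by $33,050, which is 12 full-or-partial $3,000 increments; reduction = 12 × $72 = $864, leaving $1,505.
At $238,550 — income exceeds $200,500 by $38,050, which is 13 full-or-partial $3,000 increments; reduction = 13 × $72 = $936, leaving $1,433.
Lost: $1,505 − $1,433 = $72.

$72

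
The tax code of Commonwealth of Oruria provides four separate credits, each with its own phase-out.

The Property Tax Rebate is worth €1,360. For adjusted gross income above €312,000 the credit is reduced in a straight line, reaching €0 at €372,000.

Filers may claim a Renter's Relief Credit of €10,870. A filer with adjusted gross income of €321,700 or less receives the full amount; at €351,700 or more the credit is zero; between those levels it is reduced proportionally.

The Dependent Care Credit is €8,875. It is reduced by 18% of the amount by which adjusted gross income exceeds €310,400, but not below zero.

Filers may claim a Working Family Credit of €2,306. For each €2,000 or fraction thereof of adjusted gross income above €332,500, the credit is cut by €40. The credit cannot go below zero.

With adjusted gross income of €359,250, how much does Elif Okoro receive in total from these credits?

Property Tax Rebate: €359,250 is €47,250 into a €60,000 phase-out range, leaving 12,750/60,000 of the credit: €1,360 × 12,750/60,000 = €289.
Renter's Relief Credit: €359,250 is at or above €351,700, so the credit is €0.
Dependent Care Credit: 18% of the €48,850 excess over €310,400 is €8,793; credit = €8,875 − €8,793 = €82.
Working Family Credit: income exceeds €332,500 by €26,750, which is 14 full-or-partial €2,000 increments; reduction = 14 × €40 = €560, leaving €1,746.
Total: €289 + €0 + €82 + €1,746 = €2,117.

€2,117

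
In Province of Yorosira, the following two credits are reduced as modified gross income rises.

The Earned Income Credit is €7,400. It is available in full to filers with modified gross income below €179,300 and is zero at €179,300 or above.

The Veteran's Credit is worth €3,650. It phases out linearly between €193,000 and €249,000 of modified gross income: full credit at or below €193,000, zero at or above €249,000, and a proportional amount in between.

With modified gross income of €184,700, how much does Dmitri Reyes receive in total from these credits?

€3,650

Earned Income Credit: €184,700 meets or exceeds the €179,300 cutoff, so the credit is €0.
Veteran's Credit: €184,700 is at or below the €193,000 threshold, so the full €3,650 applies.
Total: €0 + €3,650 = €3,650.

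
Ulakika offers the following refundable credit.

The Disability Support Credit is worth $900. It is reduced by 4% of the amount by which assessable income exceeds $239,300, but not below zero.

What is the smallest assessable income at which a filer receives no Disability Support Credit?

The credit falls by 4% of each dollar above $239,300, so it reaches zero when the excess is $900 / 4% = $22,500: income = $239,300 + $22,500 = $261,800.

$261,800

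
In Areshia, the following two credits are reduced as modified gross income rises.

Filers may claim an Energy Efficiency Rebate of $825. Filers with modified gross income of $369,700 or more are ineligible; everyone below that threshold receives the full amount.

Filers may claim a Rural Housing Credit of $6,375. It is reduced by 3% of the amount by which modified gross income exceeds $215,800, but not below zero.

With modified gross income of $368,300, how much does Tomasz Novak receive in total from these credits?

$2,625

Energy Efficiency Rebate: $368,300 is below the $369,700 cutoff, so the full $825 applies.
Rural Housing Credit: 3% of the $152,500 excess over $215,800 is $4,575; credit = $6,375 − $4,575 = $1,800.
Total: $825 + $1,800 = $2,625.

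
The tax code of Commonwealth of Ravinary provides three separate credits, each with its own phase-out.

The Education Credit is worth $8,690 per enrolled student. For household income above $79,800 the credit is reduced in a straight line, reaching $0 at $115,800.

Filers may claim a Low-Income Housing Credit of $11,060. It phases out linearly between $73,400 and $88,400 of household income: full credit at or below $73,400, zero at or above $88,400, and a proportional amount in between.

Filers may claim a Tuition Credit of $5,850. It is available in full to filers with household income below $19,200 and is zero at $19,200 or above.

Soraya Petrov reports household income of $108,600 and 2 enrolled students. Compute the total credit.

$3,476

Education Credit: base = 2 × $8,690 = $17,380. $108,600 is $28,800 into a $36,000 phase-out range, leaving 7,200/36,000 of the credit: $17,380 × 7,200/36,000 = $3,476.
Low-Income Housing Credit: $108,600 is at or above $88,400, so the credit is $0.
Tuition Credit: $108,600 meets or exceeds the $19,200 cutoff, so the credit is $0.
Total: $3,476 + $0 + $0 = $3,476.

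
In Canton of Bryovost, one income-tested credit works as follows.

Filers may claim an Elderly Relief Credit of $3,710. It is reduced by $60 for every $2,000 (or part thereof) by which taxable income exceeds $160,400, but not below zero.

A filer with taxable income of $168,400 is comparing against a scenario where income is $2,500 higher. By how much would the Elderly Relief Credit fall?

At $168,400 — income exceeds $160,400 by $8,000, which is 4 full-or-partial $2,000 increments; reduction = 4 × $60 = $240, leaving $3,470.
At $170,900 — income exceeds $160,400 by $10,500, which is 6 full-or-partial $2,000 increments; reduction = 6 × $60 = $360, leaving $3,350.
Lost: $3,470 − $3,350 = $120.

$120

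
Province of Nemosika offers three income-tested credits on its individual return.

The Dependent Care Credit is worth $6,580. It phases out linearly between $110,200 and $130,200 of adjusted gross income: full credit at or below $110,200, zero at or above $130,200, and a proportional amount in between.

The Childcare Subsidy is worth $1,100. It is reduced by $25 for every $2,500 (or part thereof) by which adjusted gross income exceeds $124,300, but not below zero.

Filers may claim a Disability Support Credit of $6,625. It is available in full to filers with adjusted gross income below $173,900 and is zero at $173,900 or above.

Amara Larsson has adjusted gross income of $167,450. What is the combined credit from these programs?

Dependent Care Credit: $167,450 is at or above $130,200, so the credit is $0.
Childcare Subsidy: income exceeds $124,300 by $43,150, which is 18 full-or-partial $2,500 increments; reduction = 18 × $25 = $450, leaving $650.
Disability Support Credit: $167,450 is below the $173,900 cutoff, so the full $6,625 applies.
Total: $0 + $650 + $6,625 = $7,275.

$7,275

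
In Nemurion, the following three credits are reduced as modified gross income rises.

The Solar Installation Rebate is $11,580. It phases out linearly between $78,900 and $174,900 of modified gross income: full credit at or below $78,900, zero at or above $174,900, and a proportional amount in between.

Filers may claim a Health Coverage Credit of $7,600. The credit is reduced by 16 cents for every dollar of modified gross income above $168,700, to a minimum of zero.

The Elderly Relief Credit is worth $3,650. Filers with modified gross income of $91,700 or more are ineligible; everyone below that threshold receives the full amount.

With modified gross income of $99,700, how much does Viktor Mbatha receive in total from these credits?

$16,671

Solar Installation Rebate: $99,700 is $20,800 into a $96,000 phase-out range, leaving 75,200/96,000 of the credit: $11,580 × 75,200/96,000 = $9,071.
Health Coverage Credit: $99,700 is at or below the $168,700 threshold, so the full $7,600 applies.
Elderly Relief Credit: $99,700 meets or exceeds the $91,700 cutoff, so the credit is $0.
Total: $9,071 + $7,600 + $0 = $16,671.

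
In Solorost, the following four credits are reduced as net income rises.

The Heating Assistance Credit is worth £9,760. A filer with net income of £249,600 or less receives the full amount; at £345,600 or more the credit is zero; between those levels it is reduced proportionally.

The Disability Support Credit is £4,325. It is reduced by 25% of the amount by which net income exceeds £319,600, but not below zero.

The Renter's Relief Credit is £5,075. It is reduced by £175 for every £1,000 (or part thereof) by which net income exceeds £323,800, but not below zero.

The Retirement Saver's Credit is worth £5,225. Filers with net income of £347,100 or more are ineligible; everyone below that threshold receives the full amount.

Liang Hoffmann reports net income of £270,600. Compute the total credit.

£22,250

Heating Assistance Credit: £270,600 is £21,000 into a £96,000 phase-out range, leaving 75,000/96,000 of the credit: £9,760 × 75,000/96,000 = £7,625.
Disability Support Credit: £270,600 is at or below the £319,600 threshold, so the full £4,325 applies.
Renter's Relief Credit: £270,600 is at or below the £323,800 threshold, so the full £5,075 applies.
Retirement Saver's Credit: £270,600 is below the £347,100 cutoff, so the full £5,225 applies.
Total: £7,625 + £4,325 + £5,075 + £5,225 = £22,250.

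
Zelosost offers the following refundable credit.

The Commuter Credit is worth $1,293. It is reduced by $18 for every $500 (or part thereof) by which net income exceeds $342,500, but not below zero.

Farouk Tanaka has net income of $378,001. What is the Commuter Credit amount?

Commuter Credit: income exceeds $342,500 by $35,501 → 72 increments × $18 = $1,296 ≥ base, so the credit is $0.

$0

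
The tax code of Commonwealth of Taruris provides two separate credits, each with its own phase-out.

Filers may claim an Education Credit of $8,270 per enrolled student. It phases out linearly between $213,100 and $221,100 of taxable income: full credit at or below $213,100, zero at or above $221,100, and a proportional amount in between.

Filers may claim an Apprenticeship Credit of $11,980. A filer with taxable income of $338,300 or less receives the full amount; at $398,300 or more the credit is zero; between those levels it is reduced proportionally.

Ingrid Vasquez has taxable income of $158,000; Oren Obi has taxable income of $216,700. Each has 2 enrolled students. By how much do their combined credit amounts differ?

$7,443

Ingrid ($158,000): Education Credit: base = 2 × $8,270 = $16,540. $158,000 is at or below the $213,100 threshold, so the full $16,540 applies. Apprenticeship Credit: $158,000 is at or below the $338,300 threshold, so the full $11,980 applies. total $16,540 + $11,980 = $28,520
Oren ($216,700): Education Credit: base = 2 × $8,270 = $16,540. $216,700 is $3,600 into a $8,000 phase-out range, leaving 4,400/8,000 of the credit: $16,540 × 4,400/8,000 = $9,097. Apprenticeship Credit: $216,700 is at or below the $338,300 threshold, so the full $11,980 applies. total $9,097 + $11,980 = $21,077
Difference: |$28,520 − $21,077| = $7,443.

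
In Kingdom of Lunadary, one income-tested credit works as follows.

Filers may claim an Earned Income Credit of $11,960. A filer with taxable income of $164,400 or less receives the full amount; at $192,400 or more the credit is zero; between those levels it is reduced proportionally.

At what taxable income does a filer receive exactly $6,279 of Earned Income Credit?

$6,279 is 6,279/11,960 of the full $11,960, so 5,681/11,960 of the $28,000 range has been used: income = $164,400 + $28,000 × 5,681/11,960 = $177,700.

$177,700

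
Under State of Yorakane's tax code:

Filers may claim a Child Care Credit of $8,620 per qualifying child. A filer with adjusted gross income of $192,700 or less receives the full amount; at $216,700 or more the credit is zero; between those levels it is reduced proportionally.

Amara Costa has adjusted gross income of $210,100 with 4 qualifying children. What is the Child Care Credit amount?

Child Care Credit: base = 4 × $8,620 = $34,480. $210,100 is $17,400 into a $24,000 phase-out range, leaving 6,600/24,000 of the credit: $34,480 × 6,600/24,000 = $9,482.

$9,482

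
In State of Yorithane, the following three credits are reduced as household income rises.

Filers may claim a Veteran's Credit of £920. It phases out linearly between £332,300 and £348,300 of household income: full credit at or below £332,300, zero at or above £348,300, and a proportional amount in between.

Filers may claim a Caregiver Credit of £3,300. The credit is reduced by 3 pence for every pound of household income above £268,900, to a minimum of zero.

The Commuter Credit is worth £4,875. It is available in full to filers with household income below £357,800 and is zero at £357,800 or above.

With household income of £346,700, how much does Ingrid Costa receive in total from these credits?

£5,933

Veteran's Credit: £346,700 is £14,400 into a £16,000 phase-out range, leaving 1,600/16,000 of the credit: £920 × 1,600/16,000 = £92.
Caregiver Credit: 3% of the £77,800 excess over £268,900 is £2,334; credit = £3,300 − £2,334 = £966.
Commuter Credit: £346,700 is below the £357,800 cutoff, so the full £4,875 applies.
Total: £92 + £966 + £4,875 = £5,933.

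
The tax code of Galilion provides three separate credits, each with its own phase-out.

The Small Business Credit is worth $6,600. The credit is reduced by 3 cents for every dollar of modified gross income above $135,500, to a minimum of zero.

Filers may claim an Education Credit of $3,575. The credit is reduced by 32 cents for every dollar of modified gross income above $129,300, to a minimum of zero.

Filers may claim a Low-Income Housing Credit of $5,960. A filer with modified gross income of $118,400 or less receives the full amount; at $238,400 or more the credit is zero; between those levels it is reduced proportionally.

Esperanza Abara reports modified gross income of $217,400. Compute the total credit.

Small Business Credit: 3% of the $81,900 excess over $135,500 is $2,457; credit = $6,600 − $2,457 = $4,143.
Education Credit: 32% of the $88,100 excess over $129,300 is $28,192 ≥ base, so the credit is $0.
Low-Income Housing Credit: $217,400 is $99,000 into a $120,000 phase-out range, leaving 21,000/120,000 of the credit: $5,960 × 21,000/120,000 = $1,043.
Total: $4,143 + $0 + $1,043 = $5,186.

$5,186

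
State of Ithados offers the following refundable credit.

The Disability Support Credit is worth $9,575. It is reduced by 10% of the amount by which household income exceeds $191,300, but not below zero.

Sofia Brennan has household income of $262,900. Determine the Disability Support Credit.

$2,415

Disability Support Credit: 10% of the $71,600 excess over $191,300 is $7,160; credit = $9,575 − $7,160 = $2,415.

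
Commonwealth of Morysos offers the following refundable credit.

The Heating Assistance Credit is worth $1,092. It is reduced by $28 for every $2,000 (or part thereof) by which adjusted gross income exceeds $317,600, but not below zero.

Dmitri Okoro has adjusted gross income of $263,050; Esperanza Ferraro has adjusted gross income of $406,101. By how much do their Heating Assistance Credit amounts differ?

$1,092

Dmitri ($263,050): Heating Assistance Credit: $263,050 is at or below the $317,600 threshold, so the full $1,092 applies.
Esperanza ($406,101): Heating Assistance Credit: income exceeds $317,600 by $88,501 → 45 increments × $28 = $1,260 ≥ base, so the credit is $0.
Difference: |$1,092 − $0| = $1,092.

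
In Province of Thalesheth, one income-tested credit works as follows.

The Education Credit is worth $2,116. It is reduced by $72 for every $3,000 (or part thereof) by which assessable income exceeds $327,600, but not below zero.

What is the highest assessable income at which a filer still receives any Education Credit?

$414,600

After 29 increments the reduction is 29 × $72 = $2,088, leaving $28; one more increment wipes it out. Increment 29 ends at excess 29 × $3,000 = $87,000, so the highest qualifying income is $327,600 + $87,000 = $414,600.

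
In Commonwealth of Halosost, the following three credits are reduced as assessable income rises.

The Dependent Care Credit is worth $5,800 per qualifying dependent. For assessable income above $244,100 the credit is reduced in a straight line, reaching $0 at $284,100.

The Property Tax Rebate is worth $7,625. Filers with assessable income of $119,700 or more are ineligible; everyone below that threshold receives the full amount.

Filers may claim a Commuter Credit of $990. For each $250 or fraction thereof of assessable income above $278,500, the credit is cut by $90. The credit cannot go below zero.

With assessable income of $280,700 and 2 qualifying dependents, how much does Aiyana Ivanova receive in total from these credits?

$1,166

Dependent Care Credit: base = 2 × $5,800 = $11,600. $280,700 is $36,600 into a $40,000 phase-out range, leaving 3,400/40,000 of the credit: $11,600 × 3,400/40,000 = $986.
Property Tax Rebate: $280,700 meets or exceeds the $119,700 cutoff, so the credit is $0.
Commuter Credit: income exceeds $278,500 by $2,200, which is 9 full-or-partial $250 increments; reduction = 9 × $90 = $810, leaving $180.
Total: $986 + $0 + $180 = $1,166.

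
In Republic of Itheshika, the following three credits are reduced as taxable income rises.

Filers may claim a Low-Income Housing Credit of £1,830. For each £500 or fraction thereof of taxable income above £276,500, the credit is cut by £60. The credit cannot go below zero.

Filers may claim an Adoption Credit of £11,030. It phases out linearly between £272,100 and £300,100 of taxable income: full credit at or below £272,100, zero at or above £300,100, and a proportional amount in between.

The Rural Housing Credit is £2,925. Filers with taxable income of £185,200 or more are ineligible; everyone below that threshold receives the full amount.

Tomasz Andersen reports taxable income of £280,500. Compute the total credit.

£9,071

Low-Income Housing Credit: income exceeds £276,500 by £4,000, which is 8 full-or-partial £500 increments; reduction = 8 × £60 = £480, leaving £1,350.
Adoption Credit: £280,500 is £8,400 into a £28,000 phase-out range, leaving 19,600/28,000 of the credit: £11,030 × 19,600/28,000 = £7,721.
Rural Housing Credit: £280,500 meets or exceeds the £185,200 cutoff, so the credit is £0.
Total: £1,350 + £7,721 + £0 = £9,071.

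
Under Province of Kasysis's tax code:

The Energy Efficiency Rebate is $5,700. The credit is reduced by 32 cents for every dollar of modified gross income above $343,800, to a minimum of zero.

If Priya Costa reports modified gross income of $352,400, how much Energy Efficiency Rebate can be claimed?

$2,948

Energy Efficiency Rebate: 32% of the $8,600 excess over $343,800 is $2,752; credit = $5,700 − $2,752 = $2,948.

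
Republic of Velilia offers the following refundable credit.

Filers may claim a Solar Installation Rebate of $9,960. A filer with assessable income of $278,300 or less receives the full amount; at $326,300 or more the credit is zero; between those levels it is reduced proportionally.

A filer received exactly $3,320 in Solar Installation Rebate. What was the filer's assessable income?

$310,300

$3,320 is 3,320/9,960 of the full $9,960, so 6,640/9,960 of the $48,000 range has been used: income = $278,300 + $48,000 × 6,640/9,960 = $310,300.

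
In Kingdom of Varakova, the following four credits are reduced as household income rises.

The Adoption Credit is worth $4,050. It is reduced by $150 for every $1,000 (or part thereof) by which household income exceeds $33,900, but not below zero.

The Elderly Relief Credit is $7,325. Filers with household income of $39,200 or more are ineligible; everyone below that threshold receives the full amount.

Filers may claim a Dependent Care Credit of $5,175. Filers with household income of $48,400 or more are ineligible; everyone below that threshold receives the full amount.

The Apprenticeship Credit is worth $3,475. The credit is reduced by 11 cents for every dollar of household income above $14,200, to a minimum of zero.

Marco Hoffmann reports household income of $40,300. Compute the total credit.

Adoption Credit: income exceeds $33,900 by $6,400, which is 7 full-or-partial $1,000 increments; reduction = 7 × $150 = $1,050, leaving $3,000.
Elderly Relief Credit: $40,300 meets or exceeds the $39,200 cutoff, so the credit is $0.
Dependent Care Credit: $40,300 is below the $48,400 cutoff, so the full $5,175 applies.
Apprenticeship Credit: 11% of the $26,100 excess over $14,200 is $2,871; credit = $3,475 − $2,871 = $604.
Total: $3,000 + $0 + $5,175 + $604 = $8,779.

$8,779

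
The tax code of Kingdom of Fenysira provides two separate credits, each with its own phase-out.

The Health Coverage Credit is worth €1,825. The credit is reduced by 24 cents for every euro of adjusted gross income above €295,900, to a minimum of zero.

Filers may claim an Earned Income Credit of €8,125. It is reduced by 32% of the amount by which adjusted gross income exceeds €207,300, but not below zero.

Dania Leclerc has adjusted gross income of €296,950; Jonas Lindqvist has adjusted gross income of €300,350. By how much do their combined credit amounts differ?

€816

Dania (€296,950): Health Coverage Credit: 24% of the €1,050 excess over €295,900 is €252; credit = €1,825 − €252 = €1,573. Earned Income Credit: 32% of the €89,650 excess over €207,300 is €28,688 ≥ base, so the credit is €0. total €1,573 + €0 = €1,573
Jonas (€300,350): Health Coverage Credit: 24% of the €4,450 excess over €295,900 is €1,068; credit = €1,825 − €1,068 = €757. Earned Income Credit: 32% of the €93,050 excess over €207,300 is €29,776 ≥ base, so the credit is €0. total €757 + €0 = €757
Difference: |€1,573 − €757| = €816.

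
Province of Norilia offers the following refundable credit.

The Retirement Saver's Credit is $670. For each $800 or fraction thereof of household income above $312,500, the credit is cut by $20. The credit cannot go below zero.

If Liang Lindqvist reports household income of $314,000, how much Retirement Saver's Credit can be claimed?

Retirement Saver's Credit: income exceeds $312,500 by $1,500, which is 2 full-or-partial $800 increments; reduction = 2 × $20 = $40, leaving $630.

$630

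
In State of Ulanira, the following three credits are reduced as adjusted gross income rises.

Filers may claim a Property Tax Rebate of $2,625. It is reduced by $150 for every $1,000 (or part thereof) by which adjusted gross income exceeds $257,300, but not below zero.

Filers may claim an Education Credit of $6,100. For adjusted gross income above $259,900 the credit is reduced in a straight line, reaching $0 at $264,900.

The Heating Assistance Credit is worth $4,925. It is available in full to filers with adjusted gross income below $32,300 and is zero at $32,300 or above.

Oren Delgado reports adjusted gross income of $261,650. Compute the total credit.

Property Tax Rebate: income exceeds $257,300 by $4,350, which is 5 full-or-partial $1,000 increments; reduction = 5 × $150 = $750, leaving $1,875.
Education Credit: $261,650 is $1,750 into a $5,000 phase-out range, leaving 3,250/5,000 of the credit: $6,100 × 3,250/5,000 = $3,965.
Heating Assistance Credit: $261,650 meets or exceeds the $32,300 cutoff, so the credit is $0.
Total: $1,875 + $3,965 + $0 = $5,840.

$5,840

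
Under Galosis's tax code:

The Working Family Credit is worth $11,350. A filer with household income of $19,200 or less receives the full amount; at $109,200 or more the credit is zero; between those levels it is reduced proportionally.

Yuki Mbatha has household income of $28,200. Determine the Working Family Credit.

$10,215

Working Family Credit: $28,200 is $9,000 into a $90,000 phase-out range, leaving 81,000/90,000 of the credit: $11,350 × 81,000/90,000 = $10,215.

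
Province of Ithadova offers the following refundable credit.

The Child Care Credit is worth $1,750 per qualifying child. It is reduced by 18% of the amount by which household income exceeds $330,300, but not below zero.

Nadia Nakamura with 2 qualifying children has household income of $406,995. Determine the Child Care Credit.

$0

Child Care Credit: base = 2 × $1,750 = $3,500. 18% of the $76,695 excess over $330,300 is $13,805.10 ≥ base, so the credit is $0.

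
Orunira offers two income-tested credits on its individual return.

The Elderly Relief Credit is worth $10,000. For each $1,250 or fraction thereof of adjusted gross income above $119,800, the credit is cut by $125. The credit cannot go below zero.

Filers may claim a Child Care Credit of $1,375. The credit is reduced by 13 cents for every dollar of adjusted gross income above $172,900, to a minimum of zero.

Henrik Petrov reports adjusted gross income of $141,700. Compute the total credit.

$9,125

Elderly Relief Credit: income exceeds $119,800 by $21,900, which is 18 full-or-partial $1,250 increments; reduction = 18 × $125 = $2,250, leaving $7,750.
Child Care Credit: $141,700 is at or below the $172,900 threshold, so the full $1,375 applies.
Total: $7,750 + $1,375 = $9,125.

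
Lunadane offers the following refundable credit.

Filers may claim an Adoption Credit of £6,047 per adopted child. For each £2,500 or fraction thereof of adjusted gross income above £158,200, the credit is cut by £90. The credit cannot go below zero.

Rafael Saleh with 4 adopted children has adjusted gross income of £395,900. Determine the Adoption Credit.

£15,548

Adoption Credit: base = 4 × £6,047 = £24,188. income exceeds £158,200 by £237,700, which is 96 full-or-partial £2,500 increments; reduction = 96 × £90 = £8,640, leaving £15,548.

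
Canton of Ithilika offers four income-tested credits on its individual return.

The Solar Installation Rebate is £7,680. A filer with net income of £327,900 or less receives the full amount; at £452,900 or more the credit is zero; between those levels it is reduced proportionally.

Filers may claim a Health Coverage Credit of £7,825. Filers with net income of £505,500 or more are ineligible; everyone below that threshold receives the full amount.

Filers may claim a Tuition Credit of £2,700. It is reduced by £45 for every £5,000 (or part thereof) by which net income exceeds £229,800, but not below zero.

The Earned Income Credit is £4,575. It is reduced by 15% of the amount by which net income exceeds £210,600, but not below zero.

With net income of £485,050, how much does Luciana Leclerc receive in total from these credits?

£8,185

Solar Installation Rebate: £485,050 is at or above £452,900, so the credit is £0.
Health Coverage Credit: £485,050 is below the £505,500 cutoff, so the full £7,825 applies.
Tuition Credit: income exceeds £229,800 by £255,250, which is 52 full-or-partial £5,000 increments; reduction = 52 × £45 = £2,340, leaving £360.
Earned Income Credit: 15% of the £274,450 excess over £210,600 is £41,167.50 ≥ base, so the credit is £0.
Total: £0 + £7,825 + £360 + £0 = £8,185.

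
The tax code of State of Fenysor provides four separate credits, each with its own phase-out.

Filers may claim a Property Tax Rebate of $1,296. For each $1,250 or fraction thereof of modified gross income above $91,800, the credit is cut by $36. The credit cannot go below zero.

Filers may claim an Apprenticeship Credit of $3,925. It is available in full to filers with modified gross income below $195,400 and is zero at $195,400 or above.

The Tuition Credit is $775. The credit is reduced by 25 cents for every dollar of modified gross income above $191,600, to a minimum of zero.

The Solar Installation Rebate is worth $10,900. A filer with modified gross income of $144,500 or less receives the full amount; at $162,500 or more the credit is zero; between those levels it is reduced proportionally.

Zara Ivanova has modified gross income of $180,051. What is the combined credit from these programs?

Property Tax Rebate: income exceeds $91,800 by $88,251 → 71 increments × $36 = $2,556 ≥ base, so the credit is $0.
Apprenticeship Credit: $180,051 is below the $195,400 cutoff, so the full $3,925 applies.
Tuition Credit: $180,051 is at or below the $191,600 threshold, so the full $775 applies.
Solar Installation Rebate: $180,051 is at or above $162,500, so the credit is $0.
Total: $0 + $3,925 + $775 + $0 = $4,700.

$4,700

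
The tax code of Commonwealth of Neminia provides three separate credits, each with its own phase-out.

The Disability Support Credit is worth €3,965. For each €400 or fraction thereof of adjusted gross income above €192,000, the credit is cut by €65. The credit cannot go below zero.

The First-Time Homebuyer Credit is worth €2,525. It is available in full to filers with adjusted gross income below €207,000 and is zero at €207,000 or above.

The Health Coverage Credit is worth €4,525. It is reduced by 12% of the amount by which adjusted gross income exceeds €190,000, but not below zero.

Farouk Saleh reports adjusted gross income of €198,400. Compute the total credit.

Disability Support Credit: income exceeds €192,000 by €6,400, which is 16 full-or-partial €400 increments; reduction = 16 × €65 = €1,040, leaving €2,925.
First-Time Homebuyer Credit: €198,400 is below the €207,000 cutoff, so the full €2,525 applies.
Health Coverage Credit: 12% of the €8,400 excess over €190,000 is €1,008; credit = €4,525 − €1,008 = €3,517.
Total: €2,925 + €2,525 + €3,517 = €8,967.

€8,967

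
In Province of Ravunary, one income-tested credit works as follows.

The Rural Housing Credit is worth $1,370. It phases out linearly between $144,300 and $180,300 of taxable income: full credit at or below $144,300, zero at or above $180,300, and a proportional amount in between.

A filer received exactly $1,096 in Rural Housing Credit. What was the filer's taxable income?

$1,096 is 1,096/1,370 of the full $1,370, so 274/1,370 of the $36,000 range has been used: income = $144,300 + $36,000 × 274/1,370 = $151,500.

$151,500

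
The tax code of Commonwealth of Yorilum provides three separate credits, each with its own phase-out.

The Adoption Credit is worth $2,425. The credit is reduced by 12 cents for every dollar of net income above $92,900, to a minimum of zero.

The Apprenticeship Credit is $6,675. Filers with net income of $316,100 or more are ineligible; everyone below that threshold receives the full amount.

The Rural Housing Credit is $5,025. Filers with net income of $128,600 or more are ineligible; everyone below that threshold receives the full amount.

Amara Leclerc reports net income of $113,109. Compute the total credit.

$11,700

Adoption Credit: 12% of the $20,209 excess over $92,900 is $2,425.08 ≥ base, so the credit is $0.
Apprenticeship Credit: $113,109 is below the $316,100 cutoff, so the full $6,675 applies.
Rural Housing Credit: $113,109 is below the $128,600 cutoff, so the full $5,025 applies.
Total: $0 + $6,675 + $5,025 = $11,700.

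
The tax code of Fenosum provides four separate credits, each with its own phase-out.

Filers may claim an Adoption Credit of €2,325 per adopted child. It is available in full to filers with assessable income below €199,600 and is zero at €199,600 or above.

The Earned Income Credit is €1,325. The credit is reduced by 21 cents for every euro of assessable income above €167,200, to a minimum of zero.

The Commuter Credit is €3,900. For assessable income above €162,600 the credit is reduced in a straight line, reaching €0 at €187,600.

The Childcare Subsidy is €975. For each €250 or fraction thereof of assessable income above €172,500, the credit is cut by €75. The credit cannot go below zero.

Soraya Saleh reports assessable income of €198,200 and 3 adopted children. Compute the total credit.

Adoption Credit: base = 3 × €2,325 = €6,975. €198,200 is below the €199,600 cutoff, so the full €6,975 applies.
Earned Income Credit: 21% of the €31,000 excess over €167,200 is €6,510 ≥ base, so the credit is €0.
Commuter Credit: €198,200 is at or above €187,600, so the credit is €0.
Childcare Subsidy: income exceeds €172,500 by €25,700 → 103 increments × €75 = €7,725 ≥ base, so the credit is €0.
Total: €6,975 + €0 + €0 + €0 = €6,975.

€6,975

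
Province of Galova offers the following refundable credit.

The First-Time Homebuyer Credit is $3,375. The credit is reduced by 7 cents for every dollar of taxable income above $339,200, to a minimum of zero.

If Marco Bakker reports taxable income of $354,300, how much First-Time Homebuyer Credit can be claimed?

First-Time Homebuyer Credit: 7% of the $15,100 excess over $339,200 is $1,057; credit = $3,375 − $1,057 = $2,318.

$2,318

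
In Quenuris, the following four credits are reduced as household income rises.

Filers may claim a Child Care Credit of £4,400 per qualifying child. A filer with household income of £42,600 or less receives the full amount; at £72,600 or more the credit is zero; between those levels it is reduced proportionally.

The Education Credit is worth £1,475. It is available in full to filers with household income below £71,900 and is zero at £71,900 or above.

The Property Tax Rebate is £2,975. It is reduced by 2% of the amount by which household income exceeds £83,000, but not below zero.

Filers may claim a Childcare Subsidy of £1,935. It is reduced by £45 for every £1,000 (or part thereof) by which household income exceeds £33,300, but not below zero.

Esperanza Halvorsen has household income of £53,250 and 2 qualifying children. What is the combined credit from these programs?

Child Care Credit: base = 2 × £4,400 = £8,800. £53,250 is £10,650 into a £30,000 phase-out range, leaving 19,350/30,000 of the credit: £8,800 × 19,350/30,000 = £5,676.
Education Credit: £53,250 is below the £71,900 cutoff, so the full £1,475 applies.
Property Tax Rebate: £53,250 is at or below the £83,000 threshold, so the full £2,975 applies.
Childcare Subsidy: income exceeds £33,300 by £19,950, which is 20 full-or-partial £1,000 increments; reduction = 20 × £45 = £900, leaving £1,035.
Total: £5,676 + £1,475 + £2,975 + £1,035 = £11,161.

£11,161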